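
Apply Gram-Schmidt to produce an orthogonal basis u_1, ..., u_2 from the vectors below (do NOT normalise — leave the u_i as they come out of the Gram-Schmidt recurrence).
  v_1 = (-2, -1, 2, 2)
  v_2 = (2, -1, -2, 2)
Orthogonal basis:
  u_1 = (-2, -1, 2, 2)
  u_2 = (20/13, -16/13, -20/13, 32/13)

Apply the Gram-Schmidt recurrence
  u_1 = v_1
  u_i = v_i − Σ_{j<i} ((v_i · u_j) / (u_j · u_j)) · u_j.

Step by step this gives:
  u_1 = (-2, -1, 2, 2)
  u_2 = (20/13, -16/13, -20/13, 32/13)

Orthogonality check:
  u_2 · u_1 = 0 (should be 0)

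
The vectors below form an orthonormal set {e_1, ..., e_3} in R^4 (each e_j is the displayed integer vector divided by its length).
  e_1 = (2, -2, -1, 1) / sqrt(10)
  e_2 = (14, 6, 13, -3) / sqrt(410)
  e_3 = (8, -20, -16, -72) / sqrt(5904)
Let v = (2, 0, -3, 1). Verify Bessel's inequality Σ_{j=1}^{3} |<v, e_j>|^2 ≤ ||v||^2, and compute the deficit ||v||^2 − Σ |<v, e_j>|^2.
Σ |<v, e_j>|^2 = 62/9; ||v||^2 = 14; deficit = 64/9

Write each e_j = u_j / sqrt(<u_j, u_j>) where u_j is the displayed integer vector. Then <v, e_j> = <v, u_j> / sqrt(<u_j, u_j>), so |<v, e_j>|^2 = <v, u_j>^2 / <u_j, u_j>.
Coefficients: <v, e_1> = 8/sqrt(10), <v, e_2> = -14/sqrt(410), <v, e_3> = -8/sqrt(5904).
Square and sum: Σ |<v, e_j>|^2 = 62/9.
Compute ||v||^2 = v·v = 14.
Deficit = 14 − 62/9 = 64/9 ≥ 0, confirming Bessel's inequality. (The deficit equals ||v − Σ <v,e_j> e_j||^2, the squared distance from v to span{e_j}.)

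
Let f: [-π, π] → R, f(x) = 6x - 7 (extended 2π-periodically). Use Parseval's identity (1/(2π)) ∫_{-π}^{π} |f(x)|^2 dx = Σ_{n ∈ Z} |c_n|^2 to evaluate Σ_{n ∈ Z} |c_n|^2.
Σ |c_n|^2 = 12π^2 + 49

Expand and integrate term by term over [-π, π]:
  ∫ (6x)^2 dx = 36·(2π^3/3); ∫ 2·6·(-7)·x dx = 0 (odd integrand); ∫ (-7)^2 dx = 49·2π.
So (1/(2π)) ∫_{-π}^{π} (6x - 7)^2 dx = 36π^2/3 + 49 = 12π^2 + 49.
Parseval ⇒ Σ |c_n|^2 = 12π^2 + 49.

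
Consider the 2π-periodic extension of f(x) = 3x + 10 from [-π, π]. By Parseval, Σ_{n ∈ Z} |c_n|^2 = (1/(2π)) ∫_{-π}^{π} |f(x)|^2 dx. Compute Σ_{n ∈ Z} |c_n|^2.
Σ |c_n|^2 = 3π^2 + 100

Expand and integrate term by term over [-π, π]:
  ∫ (3x)^2 dx = 9·(2π^3/3); ∫ 2·3·(10)·x dx = 0 (odd integrand); ∫ 10^2 dx = 100·2π.
So (1/(2π)) ∫_{-π}^{π} (3x + 10)^2 dx = 9π^2/3 + 100 = 3π^2 + 100.
Parseval ⇒ Σ |c_n|^2 = 3π^2 + 100.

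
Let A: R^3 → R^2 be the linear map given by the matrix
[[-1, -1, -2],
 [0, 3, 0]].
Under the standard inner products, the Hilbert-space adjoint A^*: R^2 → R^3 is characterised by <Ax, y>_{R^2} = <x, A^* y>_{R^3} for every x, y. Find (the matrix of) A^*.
A^* = A^T =
[[-1, 0],
 [-1, 3],
 [-2, 0]]

For real matrices with standard dot products, the defining identity <Ax, y> = <x, A^* y> gives (Ax)^T y = x^T (A^*) y, i.e. x^T A^T y = x^T (A^*) y. Since this holds for all x, y, we must have A^* = A^T. Therefore
A^* =
[[-1, 0],
 [-1, 3],
 [-2, 0]].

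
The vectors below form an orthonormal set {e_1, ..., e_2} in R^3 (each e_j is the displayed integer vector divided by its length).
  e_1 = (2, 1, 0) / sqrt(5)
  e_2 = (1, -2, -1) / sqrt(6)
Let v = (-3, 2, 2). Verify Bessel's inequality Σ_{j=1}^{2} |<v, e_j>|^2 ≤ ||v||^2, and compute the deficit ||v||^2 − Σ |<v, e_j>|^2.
Σ |<v, e_j>|^2 = 167/10; ||v||^2 = 17; deficit = 3/10

Write each e_j = u_j / sqrt(<u_j, u_j>) where u_j is the displayed integer vector. Then <v, e_j> = <v, u_j> / sqrt(<u_j, u_j>), so |<v, e_j>|^2 = <v, u_j>^2 / <u_j, u_j>.
Coefficients: <v, e_1> = -4/sqrt(5), <v, e_2> = -9/sqrt(6).
Square and sum: Σ |<v, e_j>|^2 = 167/10.
Compute ||v||^2 = v·v = 17.
Deficit = 17 − 167/10 = 3/10 ≥ 0, confirming Bessel's inequality. (The deficit equals ||v − Σ <v,e_j> e_j||^2, the squared distance from v to span{e_j}.)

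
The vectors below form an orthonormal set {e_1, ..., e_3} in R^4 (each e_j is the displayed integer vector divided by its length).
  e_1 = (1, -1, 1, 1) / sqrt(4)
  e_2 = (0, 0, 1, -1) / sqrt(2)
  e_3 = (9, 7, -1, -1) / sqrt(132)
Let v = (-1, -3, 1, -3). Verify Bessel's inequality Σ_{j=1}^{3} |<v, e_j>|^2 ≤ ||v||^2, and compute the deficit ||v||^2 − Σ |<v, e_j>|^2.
Σ |<v, e_j>|^2 = 460/33; ||v||^2 = 20; deficit = 200/33

Write each e_j = u_j / sqrt(<u_j, u_j>) where u_j is the displayed integer vector. Then <v, e_j> = <v, u_j> / sqrt(<u_j, u_j>), so |<v, e_j>|^2 = <v, u_j>^2 / <u_j, u_j>.
Coefficients: <v, e_1> = 0/sqrt(4), <v, e_2> = 4/sqrt(2), <v, e_3> = -28/sqrt(132).
Square and sum: Σ |<v, e_j>|^2 = 460/33.
Compute ||v||^2 = v·v = 20.
Deficit = 20 − 460/33 = 200/33 ≥ 0, confirming Bessel's inequality. (The deficit equals ||v − Σ <v,e_j> e_j||^2, the squared distance from v to span{e_j}.)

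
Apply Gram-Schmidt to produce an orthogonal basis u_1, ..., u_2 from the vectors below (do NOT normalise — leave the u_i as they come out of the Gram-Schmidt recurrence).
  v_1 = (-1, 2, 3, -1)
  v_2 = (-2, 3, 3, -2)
Orthogonal basis:
  u_1 = (-1, 2, 3, -1)
  u_2 = (-11/15, 7/15, -4/5, -11/15)

Apply the Gram-Schmidt recurrence
  u_1 = v_1
  u_i = v_i − Σ_{j<i} ((v_i · u_j) / (u_j · u_j)) · u_j.

Step by step this gives:
  u_1 = (-1, 2, 3, -1)
  u_2 = (-11/15, 7/15, -4/5, -11/15)

Orthogonality check:
  u_2 · u_1 = 0 (should be 0)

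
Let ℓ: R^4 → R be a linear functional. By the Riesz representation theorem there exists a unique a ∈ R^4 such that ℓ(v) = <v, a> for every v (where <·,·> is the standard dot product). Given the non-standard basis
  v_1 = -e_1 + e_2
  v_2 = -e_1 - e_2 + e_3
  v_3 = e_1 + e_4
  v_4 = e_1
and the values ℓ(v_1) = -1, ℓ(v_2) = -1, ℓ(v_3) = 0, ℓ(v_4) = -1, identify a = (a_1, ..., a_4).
a = (-1, -2, -4, 1)

Write a = (a_1, ..., a_4) in the standard basis. For each basis vector v_i, ℓ(v_i) = <v_i, a> is a linear equation in the a_j's. Collect the n equations into a matrix system V a = ℓ, where row i of V is v_i (expressed in the standard basis). Since V is invertible (lower-triangular with 1s on the diagonal, up to permutation), solve by back-substitution:
  V =
[[-1, 1, 0, 0],
 [-1, -1, 1, 0],
 [1, 0, 0, 1],
 [1, 0, 0, 0]]
  V a = (-1, -1, 0, -1)
Solving gives a = (-1, -2, -4, 1).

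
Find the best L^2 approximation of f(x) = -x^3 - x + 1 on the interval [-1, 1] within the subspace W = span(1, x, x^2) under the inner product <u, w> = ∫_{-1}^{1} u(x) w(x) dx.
g(x) = 1 - 8*x/5

The best approximation g ∈ W is the orthogonal projection of f onto W. Writing g = a_0 + a_1 x + a_2 x^2, the coefficients solve the normal equations G · a = b where
  G_{ij} = <φ_i, φ_j> and b_i = <f, φ_i>, with φ_0 = 1, φ_1 = x, φ_2 = x^2.
G =
  [2, 0, 2/3]
  [0, 2/3, 0]
  [2/3, 0, 2/5],
b = (2, -16/15, 2/3).
Solving gives a_0 = 1, a_1 = -8/5, a_2 = 0, so
  g(x) = 1 - 8*x/5.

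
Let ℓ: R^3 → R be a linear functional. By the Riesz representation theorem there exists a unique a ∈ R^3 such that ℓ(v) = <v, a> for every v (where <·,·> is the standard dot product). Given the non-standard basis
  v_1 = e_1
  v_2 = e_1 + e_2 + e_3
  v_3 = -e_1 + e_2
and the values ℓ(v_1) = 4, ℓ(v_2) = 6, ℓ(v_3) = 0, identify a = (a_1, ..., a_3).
a = (4, 4, -2)

Write a = (a_1, ..., a_3) in the standard basis. For each basis vector v_i, ℓ(v_i) = <v_i, a> is a linear equation in the a_j's. Collect the n equations into a matrix system V a = ℓ, where row i of V is v_i (expressed in the standard basis). Since V is invertible (lower-triangular with 1s on the diagonal, up to permutation), solve by back-substitution:
  V =
[[1, 0, 0],
 [1, 1, 1],
 [-1, 1, 0]]
  V a = (4, 6, 0)
Solving gives a = (4, 4, -2).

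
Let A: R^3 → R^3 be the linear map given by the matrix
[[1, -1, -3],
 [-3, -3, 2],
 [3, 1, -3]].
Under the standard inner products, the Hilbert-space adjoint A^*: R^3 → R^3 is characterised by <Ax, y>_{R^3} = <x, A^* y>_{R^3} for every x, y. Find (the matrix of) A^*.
A^* = A^T =
[[1, -3, 3],
 [-1, -3, 1],
 [-3, 2, -3]]

For real matrices with standard dot products, the defining identity <Ax, y> = <x, A^* y> gives (Ax)^T y = x^T (A^*) y, i.e. x^T A^T y = x^T (A^*) y. Since this holds for all x, y, we must have A^* = A^T. Therefore
A^* =
[[1, -3, 3],
 [-1, -3, 1],
 [-3, 2, -3]].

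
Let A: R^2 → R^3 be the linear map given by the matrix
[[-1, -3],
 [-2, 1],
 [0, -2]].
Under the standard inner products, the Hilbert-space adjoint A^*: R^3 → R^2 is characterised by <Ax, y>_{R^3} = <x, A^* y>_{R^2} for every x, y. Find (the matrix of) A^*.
A^* = A^T =
[[-1, -2, 0],
 [-3, 1, -2]]

For real matrices with standard dot products, the defining identity <Ax, y> = <x, A^* y> gives (Ax)^T y = x^T (A^*) y, i.e. x^T A^T y = x^T (A^*) y. Since this holds for all x, y, we must have A^* = A^T. Therefore
A^* =
[[-1, -2, 0],
 [-3, 1, -2]].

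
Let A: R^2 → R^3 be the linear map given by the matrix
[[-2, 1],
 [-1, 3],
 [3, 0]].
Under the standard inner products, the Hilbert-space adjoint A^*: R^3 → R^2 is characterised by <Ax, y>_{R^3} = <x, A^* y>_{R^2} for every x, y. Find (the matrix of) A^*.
A^* = A^T =
[[-2, -1, 3],
 [1, 3, 0]]

For real matrices with standard dot products, the defining identity <Ax, y> = <x, A^* y> gives (Ax)^T y = x^T (A^*) y, i.e. x^T A^T y = x^T (A^*) y. Since this holds for all x, y, we must have A^* = A^T. Therefore
A^* =
[[-2, -1, 3],
 [1, 3, 0]].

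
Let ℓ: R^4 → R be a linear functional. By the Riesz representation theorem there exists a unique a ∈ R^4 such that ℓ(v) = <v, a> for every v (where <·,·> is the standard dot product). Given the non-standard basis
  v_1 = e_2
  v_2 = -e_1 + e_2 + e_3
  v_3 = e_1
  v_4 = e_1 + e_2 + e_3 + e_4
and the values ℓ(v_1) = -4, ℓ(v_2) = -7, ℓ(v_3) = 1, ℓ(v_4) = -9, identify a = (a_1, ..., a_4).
a = (1, -4, -2, -4)

Write a = (a_1, ..., a_4) in the standard basis. For each basis vector v_i, ℓ(v_i) = <v_i, a> is a linear equation in the a_j's. Collect the n equations into a matrix system V a = ℓ, where row i of V is v_i (expressed in the standard basis). Since V is invertible (lower-triangular with 1s on the diagonal, up to permutation), solve by back-substitution:
  V =
[[0, 1, 0, 0],
 [-1, 1, 1, 0],
 [1, 0, 0, 0],
 [1, 1, 1, 1]]
  V a = (-4, -7, 1, -9)
Solving gives a = (1, -4, -2, -4).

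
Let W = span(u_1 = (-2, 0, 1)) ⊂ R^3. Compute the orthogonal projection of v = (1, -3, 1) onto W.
proj_W(v) = (2/5, 0, -1/5)

Set up U = [u_1 | ... | u_1] ∈ R^(3×1). The projector onto W = col(U) is P = U (U^T U)^(-1) U^T.
Compute U^T U =
  [5],
and U^T v = (-1).
Solve U^T U · c = U^T v for the coefficients: c = (-1/5). The projection is proj_W(v) = U c.
Check: (v - proj_W(v)) · u_1 = 0  (should be 0).
Result: proj_W(v) = (2/5, 0, -1/5).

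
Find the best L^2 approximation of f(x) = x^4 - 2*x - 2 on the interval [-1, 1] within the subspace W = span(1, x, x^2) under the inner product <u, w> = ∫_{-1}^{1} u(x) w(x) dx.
g(x) = 6*x^2/7 - 2*x - 73/35

The best approximation g ∈ W is the orthogonal projection of f onto W. Writing g = a_0 + a_1 x + a_2 x^2, the coefficients solve the normal equations G · a = b where
  G_{ij} = <φ_i, φ_j> and b_i = <f, φ_i>, with φ_0 = 1, φ_1 = x, φ_2 = x^2.
G =
  [2, 0, 2/3]
  [0, 2/3, 0]
  [2/3, 0, 2/5],
b = (-18/5, -4/3, -22/21).
Solving gives a_0 = -73/35, a_1 = -2, a_2 = 6/7, so
  g(x) = 6*x^2/7 - 2*x - 73/35.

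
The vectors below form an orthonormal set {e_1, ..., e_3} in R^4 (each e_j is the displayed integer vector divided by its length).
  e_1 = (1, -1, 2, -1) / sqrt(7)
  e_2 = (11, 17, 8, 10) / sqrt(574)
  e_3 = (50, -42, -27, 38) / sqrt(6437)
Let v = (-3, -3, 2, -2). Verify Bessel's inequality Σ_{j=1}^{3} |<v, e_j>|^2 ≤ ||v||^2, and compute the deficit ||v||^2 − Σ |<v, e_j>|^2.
Σ |<v, e_j>|^2 = 3504/157; ||v||^2 = 26; deficit = 578/157

Write each e_j = u_j / sqrt(<u_j, u_j>) where u_j is the displayed integer vector. Then <v, e_j> = <v, u_j> / sqrt(<u_j, u_j>), so |<v, e_j>|^2 = <v, u_j>^2 / <u_j, u_j>.
Coefficients: <v, e_1> = 6/sqrt(7), <v, e_2> = -88/sqrt(574), <v, e_3> = -154/sqrt(6437).
Square and sum: Σ |<v, e_j>|^2 = 3504/157.
Compute ||v||^2 = v·v = 26.
Deficit = 26 − 3504/157 = 578/157 ≥ 0, confirming Bessel's inequality. (The deficit equals ||v − Σ <v,e_j> e_j||^2, the squared distance from v to span{e_j}.)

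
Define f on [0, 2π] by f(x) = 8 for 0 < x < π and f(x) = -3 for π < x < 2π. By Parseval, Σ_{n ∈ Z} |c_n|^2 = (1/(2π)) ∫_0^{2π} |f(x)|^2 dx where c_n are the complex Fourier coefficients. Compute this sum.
Σ |c_n|^2 = 73/2

Parseval equates the L^2 energy of f (normalised by 1/(2π)) with the ℓ^2 sum of its Fourier coefficients: (1/(2π)) ∫_0^{2π} |f|^2 = Σ |c_n|^2.
Compute the left side: (1/(2π)) [∫_0^π 8^2 dx + ∫_π^{2π} (-3)^2 dx] = (1/(2π)) · (64π + 9π) = (64 + 9)/2 = 73/2.
So Σ_{n ∈ Z} |c_n|^2 = 73/2.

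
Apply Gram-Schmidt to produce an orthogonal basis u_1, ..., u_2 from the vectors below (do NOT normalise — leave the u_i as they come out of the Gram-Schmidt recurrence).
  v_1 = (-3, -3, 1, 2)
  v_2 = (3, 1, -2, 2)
Orthogonal basis:
  u_1 = (-3, -3, 1, 2)
  u_2 = (39/23, -7/23, -36/23, 66/23)

Apply the Gram-Schmidt recurrence
  u_1 = v_1
  u_i = v_i − Σ_{j<i} ((v_i · u_j) / (u_j · u_j)) · u_j.

Step by step this gives:
  u_1 = (-3, -3, 1, 2)
  u_2 = (39/23, -7/23, -36/23, 66/23)

Orthogonality check:
  u_2 · u_1 = 0 (should be 0)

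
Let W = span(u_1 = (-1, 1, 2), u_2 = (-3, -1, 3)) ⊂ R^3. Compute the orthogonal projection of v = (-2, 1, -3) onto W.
proj_W(v) = (1/2, -1/2, -1)

Set up U = [u_1 | ... | u_2] ∈ R^(3×2). The projector onto W = col(U) is P = U (U^T U)^(-1) U^T.
Compute U^T U =
  [6, 8]
  [8, 19],
and U^T v = (-3, -4).
Solve U^T U · c = U^T v for the coefficients: c = (-1/2, 0). The projection is proj_W(v) = U c.
Check: (v - proj_W(v)) · u_1 = 0  (should be 0).
Check: (v - proj_W(v)) · u_2 = 0  (should be 0).
Result: proj_W(v) = (1/2, -1/2, -1).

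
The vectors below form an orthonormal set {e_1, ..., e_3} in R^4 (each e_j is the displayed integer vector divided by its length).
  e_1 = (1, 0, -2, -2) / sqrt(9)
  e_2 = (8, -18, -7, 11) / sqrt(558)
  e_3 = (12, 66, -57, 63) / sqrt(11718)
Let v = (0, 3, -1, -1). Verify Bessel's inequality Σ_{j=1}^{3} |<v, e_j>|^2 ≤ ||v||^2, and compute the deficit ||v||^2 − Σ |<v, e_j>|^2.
Σ |<v, e_j>|^2 = 230/21; ||v||^2 = 11; deficit = 1/21

Write each e_j = u_j / sqrt(<u_j, u_j>) where u_j is the displayed integer vector. Then <v, e_j> = <v, u_j> / sqrt(<u_j, u_j>), so |<v, e_j>|^2 = <v, u_j>^2 / <u_j, u_j>.
Coefficients: <v, e_1> = 4/sqrt(9), <v, e_2> = -58/sqrt(558), <v, e_3> = 192/sqrt(11718).
Square and sum: Σ |<v, e_j>|^2 = 230/21.
Compute ||v||^2 = v·v = 11.
Deficit = 11 − 230/21 = 1/21 ≥ 0, confirming Bessel's inequality. (The deficit equals ||v − Σ <v,e_j> e_j||^2, the squared distance from v to span{e_j}.)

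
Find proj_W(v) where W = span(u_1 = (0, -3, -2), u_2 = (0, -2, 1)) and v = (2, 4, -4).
proj_W(v) = (0, 4, -4)

Set up U = [u_1 | ... | u_2] ∈ R^(3×2). The projector onto W = col(U) is P = U (U^T U)^(-1) U^T.
Compute U^T U =
  [13, 4]
  [4, 5],
and U^T v = (-4, -12).
Solve U^T U · c = U^T v for the coefficients: c = (4/7, -20/7). The projection is proj_W(v) = U c.
Check: (v - proj_W(v)) · u_1 = 0  (should be 0).
Check: (v - proj_W(v)) · u_2 = 0  (should be 0).
Result: proj_W(v) = (0, 4, -4).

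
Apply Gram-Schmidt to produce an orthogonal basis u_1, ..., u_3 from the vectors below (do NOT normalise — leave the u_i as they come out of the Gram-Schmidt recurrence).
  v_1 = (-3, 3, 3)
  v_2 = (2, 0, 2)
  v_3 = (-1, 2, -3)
Orthogonal basis:
  u_1 = (-3, 3, 3)
  u_2 = (2, 0, 2)
  u_3 = (1, 2, -1)

Apply the Gram-Schmidt recurrence
  u_1 = v_1
  u_i = v_i − Σ_{j<i} ((v_i · u_j) / (u_j · u_j)) · u_j.

Step by step this gives:
  u_1 = (-3, 3, 3)
  u_2 = (2, 0, 2)
  u_3 = (1, 2, -1)

Orthogonality check:
  u_2 · u_1 = 0 (should be 0)
  u_3 · u_1 = 0 (should be 0)
  u_3 · u_2 = 0 (should be 0)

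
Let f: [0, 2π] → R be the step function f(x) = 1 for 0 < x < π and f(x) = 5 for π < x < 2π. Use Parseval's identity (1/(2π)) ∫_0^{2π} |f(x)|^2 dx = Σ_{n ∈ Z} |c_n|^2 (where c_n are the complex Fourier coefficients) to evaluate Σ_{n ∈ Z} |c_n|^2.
Σ |c_n|^2 = 13

Parseval equates the L^2 energy of f (normalised by 1/(2π)) with the ℓ^2 sum of its Fourier coefficients: (1/(2π)) ∫_0^{2π} |f|^2 = Σ |c_n|^2.
Compute the left side: (1/(2π)) [∫_0^π 1^2 dx + ∫_π^{2π} 5^2 dx] = (1/(2π)) · (1π + 25π) = (1 + 25)/2 = 13.
So Σ_{n ∈ Z} |c_n|^2 = 13.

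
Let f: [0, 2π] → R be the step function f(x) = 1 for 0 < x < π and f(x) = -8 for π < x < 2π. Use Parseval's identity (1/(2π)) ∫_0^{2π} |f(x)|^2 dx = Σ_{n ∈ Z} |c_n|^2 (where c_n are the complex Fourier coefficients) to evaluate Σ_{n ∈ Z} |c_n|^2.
Σ |c_n|^2 = 65/2

Parseval equates the L^2 energy of f (normalised by 1/(2π)) with the ℓ^2 sum of its Fourier coefficients: (1/(2π)) ∫_0^{2π} |f|^2 = Σ |c_n|^2.
Compute the left side: (1/(2π)) [∫_0^π 1^2 dx + ∫_π^{2π} (-8)^2 dx] = (1/(2π)) · (1π + 64π) = (1 + 64)/2 = 65/2.
So Σ_{n ∈ Z} |c_n|^2 = 65/2.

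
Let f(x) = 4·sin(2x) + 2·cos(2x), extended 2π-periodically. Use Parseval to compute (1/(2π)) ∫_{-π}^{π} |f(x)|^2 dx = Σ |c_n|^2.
Σ |c_n|^2 = 10

Expand |f|^2 and use orthogonality of {sin(nx), cos(mx)} on [-π, π]:
  ∫_{-π}^{π} sin(nx)^2 dx = π, ∫ cos(mx)^2 dx = π, and cross terms integrate to 0.
So ∫_{-π}^{π} f(x)^2 dx = 4^2 · π + 2^2 · π = (16 + 4)π.
Divide by 2π: (16 + 4)/2 = 10.
By Parseval, this equals Σ |c_n|^2.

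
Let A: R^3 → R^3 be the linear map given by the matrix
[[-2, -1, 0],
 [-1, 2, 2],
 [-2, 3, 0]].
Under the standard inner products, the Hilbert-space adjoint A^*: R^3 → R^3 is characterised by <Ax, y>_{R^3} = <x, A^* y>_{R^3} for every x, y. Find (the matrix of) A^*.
A^* = A^T =
[[-2, -1, -2],
 [-1, 2, 3],
 [0, 2, 0]]

For real matrices with standard dot products, the defining identity <Ax, y> = <x, A^* y> gives (Ax)^T y = x^T (A^*) y, i.e. x^T A^T y = x^T (A^*) y. Since this holds for all x, y, we must have A^* = A^T. Therefore
A^* =
[[-2, -1, -2],
 [-1, 2, 3],
 [0, 2, 0]].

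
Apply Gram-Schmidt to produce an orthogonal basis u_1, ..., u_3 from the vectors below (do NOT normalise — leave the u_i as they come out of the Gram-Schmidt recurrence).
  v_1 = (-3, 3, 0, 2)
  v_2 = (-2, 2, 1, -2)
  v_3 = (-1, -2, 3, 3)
Orthogonal basis:
  u_1 = (-3, 3, 0, 2)
  u_2 = (-10/11, 10/11, 1, -30/11)
  u_3 = (-253/222, -413/222, 400/111, 40/37)

Apply the Gram-Schmidt recurrence
  u_1 = v_1
  u_i = v_i − Σ_{j<i} ((v_i · u_j) / (u_j · u_j)) · u_j.

Step by step this gives:
  u_1 = (-3, 3, 0, 2)
  u_2 = (-10/11, 10/11, 1, -30/11)
  u_3 = (-253/222, -413/222, 400/111, 40/37)

Orthogonality check:
  u_2 · u_1 = 0 (should be 0)
  u_3 · u_1 = 0 (should be 0)
  u_3 · u_2 = 0 (should be 0)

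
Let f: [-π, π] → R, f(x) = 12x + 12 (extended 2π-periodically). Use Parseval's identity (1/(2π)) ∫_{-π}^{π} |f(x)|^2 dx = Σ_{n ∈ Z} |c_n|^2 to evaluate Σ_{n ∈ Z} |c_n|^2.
Σ |c_n|^2 = 48π^2 + 144

Expand and integrate term by term over [-π, π]:
  ∫ (12x)^2 dx = 144·(2π^3/3); ∫ 2·12·(12)·x dx = 0 (odd integrand); ∫ 12^2 dx = 144·2π.
So (1/(2π)) ∫_{-π}^{π} (12x + 12)^2 dx = 144π^2/3 + 144 = 48π^2 + 144.
Parseval ⇒ Σ |c_n|^2 = 48π^2 + 144.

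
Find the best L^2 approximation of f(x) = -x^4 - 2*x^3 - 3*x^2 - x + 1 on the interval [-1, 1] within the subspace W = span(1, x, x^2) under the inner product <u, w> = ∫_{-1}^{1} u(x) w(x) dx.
g(x) = -27*x^2/7 - 11*x/5 + 38/35

The best approximation g ∈ W is the orthogonal projection of f onto W. Writing g = a_0 + a_1 x + a_2 x^2, the coefficients solve the normal equations G · a = b where
  G_{ij} = <φ_i, φ_j> and b_i = <f, φ_i>, with φ_0 = 1, φ_1 = x, φ_2 = x^2.
G =
  [2, 0, 2/3]
  [0, 2/3, 0]
  [2/3, 0, 2/5],
b = (-2/5, -22/15, -86/105).
Solving gives a_0 = 38/35, a_1 = -11/5, a_2 = -27/7, so
  g(x) = -27*x^2/7 - 11*x/5 + 38/35.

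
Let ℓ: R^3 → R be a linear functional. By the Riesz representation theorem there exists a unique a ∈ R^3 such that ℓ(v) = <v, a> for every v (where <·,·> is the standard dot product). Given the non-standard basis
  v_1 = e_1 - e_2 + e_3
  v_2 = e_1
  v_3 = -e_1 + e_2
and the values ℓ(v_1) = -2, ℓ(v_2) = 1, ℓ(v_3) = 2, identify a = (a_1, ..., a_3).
a = (1, 3, 0)

Write a = (a_1, ..., a_3) in the standard basis. For each basis vector v_i, ℓ(v_i) = <v_i, a> is a linear equation in the a_j's. Collect the n equations into a matrix system V a = ℓ, where row i of V is v_i (expressed in the standard basis). Since V is invertible (lower-triangular with 1s on the diagonal, up to permutation), solve by back-substitution:
  V =
[[1, -1, 1],
 [1, 0, 0],
 [-1, 1, 0]]
  V a = (-2, 1, 2)
Solving gives a = (1, 3, 0).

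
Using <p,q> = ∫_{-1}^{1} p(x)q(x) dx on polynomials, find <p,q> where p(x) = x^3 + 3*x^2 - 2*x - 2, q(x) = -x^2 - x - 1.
<p,q> = 46/15

Expand the product: p(x)·q(x) = -x^5 - 4*x^4 - 2*x^3 + x^2 + 4*x + 2.
∫_{-1}^{1} of each monomial x^k gives [2/(k+1) if k even, 0 if k odd]. Integrating term-by-term (or equivalently evaluating the antiderivative F(x) = -x^6/6 - 4*x^5/5 - x^4/2 + x^3/3 + 2*x^2 + 2*x at the endpoints):
  F(1) − F(−1) = 43/15 − (-1/5) = 46/15.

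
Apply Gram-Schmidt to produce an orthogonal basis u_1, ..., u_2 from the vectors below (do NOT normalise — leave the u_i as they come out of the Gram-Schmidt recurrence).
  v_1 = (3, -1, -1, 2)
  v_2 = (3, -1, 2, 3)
Orthogonal basis:
  u_1 = (3, -1, -1, 2)
  u_2 = (1/5, -1/15, 44/15, 17/15)

Apply the Gram-Schmidt recurrence
  u_1 = v_1
  u_i = v_i − Σ_{j<i} ((v_i · u_j) / (u_j · u_j)) · u_j.

Step by step this gives:
  u_1 = (3, -1, -1, 2)
  u_2 = (1/5, -1/15, 44/15, 17/15)

Orthogonality check:
  u_2 · u_1 = 0 (should be 0)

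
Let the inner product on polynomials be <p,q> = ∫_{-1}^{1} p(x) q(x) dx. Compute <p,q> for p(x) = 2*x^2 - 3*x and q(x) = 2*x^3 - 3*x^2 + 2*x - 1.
<p,q> = -152/15

Expand the product: p(x)·q(x) = 4*x^5 - 12*x^4 + 13*x^3 - 8*x^2 + 3*x.
∫_{-1}^{1} of each monomial x^k gives [2/(k+1) if k even, 0 if k odd]. Integrating term-by-term (or equivalently evaluating the antiderivative F(x) = 2*x^6/3 - 12*x^5/5 + 13*x^4/4 - 8*x^3/3 + 3*x^2/2 at the endpoints):
  F(1) − F(−1) = 7/20 − (629/60) = -152/15.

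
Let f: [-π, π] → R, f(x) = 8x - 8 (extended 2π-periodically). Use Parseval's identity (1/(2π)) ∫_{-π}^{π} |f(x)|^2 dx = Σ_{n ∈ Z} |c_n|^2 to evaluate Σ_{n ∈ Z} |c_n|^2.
Σ |c_n|^2 = 64π^2/3 + 64

Expand and integrate term by term over [-π, π]:
  ∫ (8x)^2 dx = 64·(2π^3/3); ∫ 2·8·(-8)·x dx = 0 (odd integrand); ∫ (-8)^2 dx = 64·2π.
So (1/(2π)) ∫_{-π}^{π} (8x - 8)^2 dx = 64π^2/3 + 64 = 64π^2/3 + 64.
Parseval ⇒ Σ |c_n|^2 = 64π^2/3 + 64.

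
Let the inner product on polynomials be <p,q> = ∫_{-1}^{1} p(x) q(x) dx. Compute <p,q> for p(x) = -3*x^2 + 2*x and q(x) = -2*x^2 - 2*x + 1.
<p,q> = -34/15

Expand the product: p(x)·q(x) = 6*x^4 + 2*x^3 - 7*x^2 + 2*x.
∫_{-1}^{1} of each monomial x^k gives [2/(k+1) if k even, 0 if k odd]. Integrating term-by-term (or equivalently evaluating the antiderivative F(x) = 6*x^5/5 + x^4/2 - 7*x^3/3 + x^2 at the endpoints):
  F(1) − F(−1) = 11/30 − (79/30) = -34/15.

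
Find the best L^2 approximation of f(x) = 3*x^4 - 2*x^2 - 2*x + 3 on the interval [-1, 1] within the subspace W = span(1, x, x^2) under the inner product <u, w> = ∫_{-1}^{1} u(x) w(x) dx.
g(x) = 4*x^2/7 - 2*x + 96/35

The best approximation g ∈ W is the orthogonal projection of f onto W. Writing g = a_0 + a_1 x + a_2 x^2, the coefficients solve the normal equations G · a = b where
  G_{ij} = <φ_i, φ_j> and b_i = <f, φ_i>, with φ_0 = 1, φ_1 = x, φ_2 = x^2.
G =
  [2, 0, 2/3]
  [0, 2/3, 0]
  [2/3, 0, 2/5],
b = (88/15, -4/3, 72/35).
Solving gives a_0 = 96/35, a_1 = -2, a_2 = 4/7, so
  g(x) = 4*x^2/7 - 2*x + 96/35.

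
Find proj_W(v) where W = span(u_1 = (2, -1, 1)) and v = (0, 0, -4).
proj_W(v) = (-4/3, 2/3, -2/3)

Set up U = [u_1 | ... | u_1] ∈ R^(3×1). The projector onto W = col(U) is P = U (U^T U)^(-1) U^T.
Compute U^T U =
  [6],
and U^T v = (-4).
Solve U^T U · c = U^T v for the coefficients: c = (-2/3). The projection is proj_W(v) = U c.
Check: (v - proj_W(v)) · u_1 = 0  (should be 0).
Result: proj_W(v) = (-4/3, 2/3, -2/3).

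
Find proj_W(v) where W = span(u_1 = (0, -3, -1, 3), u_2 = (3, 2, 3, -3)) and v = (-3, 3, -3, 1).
proj_W(v) = (-1017/265, 411/265, -654/265, -72/265)

Set up U = [u_1 | ... | u_2] ∈ R^(4×2). The projector onto W = col(U) is P = U (U^T U)^(-1) U^T.
Compute U^T U =
  [19, -18]
  [-18, 31],
and U^T v = (-3, -15).
Solve U^T U · c = U^T v for the coefficients: c = (-363/265, -339/265). The projection is proj_W(v) = U c.
Check: (v - proj_W(v)) · u_1 = 0  (should be 0).
Check: (v - proj_W(v)) · u_2 = 0  (should be 0).
Result: proj_W(v) = (-1017/265, 411/265, -654/265, -72/265).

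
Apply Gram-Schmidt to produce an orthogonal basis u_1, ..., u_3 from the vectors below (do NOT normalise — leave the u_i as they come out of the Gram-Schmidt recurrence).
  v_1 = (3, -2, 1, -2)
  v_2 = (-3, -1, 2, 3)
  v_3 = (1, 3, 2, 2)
Orthogonal basis:
  u_1 = (3, -2, 1, -2)
  u_2 = (-7/6, -20/9, 47/18, 16/9)
  u_3 = (557/293, 754/293, 623/293, 393/293)

Apply the Gram-Schmidt recurrence
  u_1 = v_1
  u_i = v_i − Σ_{j<i} ((v_i · u_j) / (u_j · u_j)) · u_j.

Step by step this gives:
  u_1 = (3, -2, 1, -2)
  u_2 = (-7/6, -20/9, 47/18, 16/9)
  u_3 = (557/293, 754/293, 623/293, 393/293)

Orthogonality check:
  u_2 · u_1 = 0 (should be 0)
  u_3 · u_1 = 0 (should be 0)
  u_3 · u_2 = 0 (should be 0)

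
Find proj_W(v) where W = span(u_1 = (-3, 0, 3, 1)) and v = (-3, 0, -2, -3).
proj_W(v) = (0, 0, 0, 0)

Set up U = [u_1 | ... | u_1] ∈ R^(4×1). The projector onto W = col(U) is P = U (U^T U)^(-1) U^T.
Compute U^T U =
  [19],
and U^T v = (0).
Solve U^T U · c = U^T v for the coefficients: c = (0). The projection is proj_W(v) = U c.
Check: (v - proj_W(v)) · u_1 = 0  (should be 0).
Result: proj_W(v) = (0, 0, 0, 0).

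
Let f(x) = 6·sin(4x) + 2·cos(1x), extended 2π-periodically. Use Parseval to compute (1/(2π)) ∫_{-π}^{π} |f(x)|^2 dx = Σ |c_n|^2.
Σ |c_n|^2 = 20

Expand |f|^2 and use orthogonality of {sin(nx), cos(mx)} on [-π, π]:
  ∫_{-π}^{π} sin(nx)^2 dx = π, ∫ cos(mx)^2 dx = π, and cross terms integrate to 0.
So ∫_{-π}^{π} f(x)^2 dx = 6^2 · π + 2^2 · π = (36 + 4)π.
Divide by 2π: (36 + 4)/2 = 20.
By Parseval, this equals Σ |c_n|^2.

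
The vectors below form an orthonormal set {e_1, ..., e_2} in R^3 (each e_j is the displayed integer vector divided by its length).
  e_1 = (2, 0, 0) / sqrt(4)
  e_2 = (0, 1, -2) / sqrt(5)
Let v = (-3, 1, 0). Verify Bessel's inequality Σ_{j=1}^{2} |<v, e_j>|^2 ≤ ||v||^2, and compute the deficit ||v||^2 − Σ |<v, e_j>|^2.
Σ |<v, e_j>|^2 = 46/5; ||v||^2 = 10; deficit = 4/5

Write each e_j = u_j / sqrt(<u_j, u_j>) where u_j is the displayed integer vector. Then <v, e_j> = <v, u_j> / sqrt(<u_j, u_j>), so |<v, e_j>|^2 = <v, u_j>^2 / <u_j, u_j>.
Coefficients: <v, e_1> = -6/sqrt(4), <v, e_2> = 1/sqrt(5).
Square and sum: Σ |<v, e_j>|^2 = 46/5.
Compute ||v||^2 = v·v = 10.
Deficit = 10 − 46/5 = 4/5 ≥ 0, confirming Bessel's inequality. (The deficit equals ||v − Σ <v,e_j> e_j||^2, the squared distance from v to span{e_j}.)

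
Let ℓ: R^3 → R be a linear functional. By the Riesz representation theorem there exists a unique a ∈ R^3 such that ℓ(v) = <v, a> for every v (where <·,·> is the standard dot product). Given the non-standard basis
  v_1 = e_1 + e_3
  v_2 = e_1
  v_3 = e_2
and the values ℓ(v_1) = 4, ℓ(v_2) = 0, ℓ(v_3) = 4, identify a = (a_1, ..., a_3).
a = (0, 4, 4)

Write a = (a_1, ..., a_3) in the standard basis. For each basis vector v_i, ℓ(v_i) = <v_i, a> is a linear equation in the a_j's. Collect the n equations into a matrix system V a = ℓ, where row i of V is v_i (expressed in the standard basis). Since V is invertible (lower-triangular with 1s on the diagonal, up to permutation), solve by back-substitution:
  V =
[[1, 0, 1],
 [1, 0, 0],
 [0, 1, 0]]
  V a = (4, 0, 4)
Solving gives a = (0, 4, 4).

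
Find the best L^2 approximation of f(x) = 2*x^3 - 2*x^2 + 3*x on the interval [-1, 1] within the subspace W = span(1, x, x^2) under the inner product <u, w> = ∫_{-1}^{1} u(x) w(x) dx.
g(x) = -2*x^2 + 21*x/5

The best approximation g ∈ W is the orthogonal projection of f onto W. Writing g = a_0 + a_1 x + a_2 x^2, the coefficients solve the normal equations G · a = b where
  G_{ij} = <φ_i, φ_j> and b_i = <f, φ_i>, with φ_0 = 1, φ_1 = x, φ_2 = x^2.
G =
  [2, 0, 2/3]
  [0, 2/3, 0]
  [2/3, 0, 2/5],
b = (-4/3, 14/5, -4/5).
Solving gives a_0 = 0, a_1 = 21/5, a_2 = -2, so
  g(x) = -2*x^2 + 21*x/5.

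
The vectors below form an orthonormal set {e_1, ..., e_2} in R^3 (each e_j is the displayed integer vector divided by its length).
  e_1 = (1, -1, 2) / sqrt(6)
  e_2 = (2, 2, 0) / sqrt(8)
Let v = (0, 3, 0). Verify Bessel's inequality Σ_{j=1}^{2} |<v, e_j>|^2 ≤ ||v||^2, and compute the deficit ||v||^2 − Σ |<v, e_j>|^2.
Σ |<v, e_j>|^2 = 6; ||v||^2 = 9; deficit = 3

Write each e_j = u_j / sqrt(<u_j, u_j>) where u_j is the displayed integer vector. Then <v, e_j> = <v, u_j> / sqrt(<u_j, u_j>), so |<v, e_j>|^2 = <v, u_j>^2 / <u_j, u_j>.
Coefficients: <v, e_1> = -3/sqrt(6), <v, e_2> = 6/sqrt(8).
Square and sum: Σ |<v, e_j>|^2 = 6.
Compute ||v||^2 = v·v = 9.
Deficit = 9 − 6 = 3 ≥ 0, confirming Bessel's inequality. (The deficit equals ||v − Σ <v,e_j> e_j||^2, the squared distance from v to span{e_j}.)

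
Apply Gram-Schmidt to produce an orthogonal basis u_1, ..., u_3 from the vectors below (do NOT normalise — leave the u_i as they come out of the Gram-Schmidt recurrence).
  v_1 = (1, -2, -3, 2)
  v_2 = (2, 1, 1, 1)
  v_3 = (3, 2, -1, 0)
Orthogonal basis:
  u_1 = (1, -2, -3, 2)
  u_2 = (37/18, 8/9, 5/6, 10/9)
  u_3 = (98/125, 164/125, -38/25, -34/25)

Apply the Gram-Schmidt recurrence
  u_1 = v_1
  u_i = v_i − Σ_{j<i} ((v_i · u_j) / (u_j · u_j)) · u_j.

Step by step this gives:
  u_1 = (1, -2, -3, 2)
  u_2 = (37/18, 8/9, 5/6, 10/9)
  u_3 = (98/125, 164/125, -38/25, -34/25)

Orthogonality check:
  u_2 · u_1 = 0 (should be 0)
  u_3 · u_1 = 0 (should be 0)
  u_3 · u_2 = 0 (should be 0)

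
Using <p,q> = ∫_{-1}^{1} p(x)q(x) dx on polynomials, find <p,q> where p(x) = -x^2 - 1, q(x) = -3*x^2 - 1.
<p,q> = 88/15

Expand the product: p(x)·q(x) = 3*x^4 + 4*x^2 + 1.
∫_{-1}^{1} of each monomial x^k gives [2/(k+1) if k even, 0 if k odd]. Integrating term-by-term (or equivalently evaluating the antiderivative F(x) = 3*x^5/5 + 4*x^3/3 + x at the endpoints):
  F(1) − F(−1) = 44/15 − (-44/15) = 88/15.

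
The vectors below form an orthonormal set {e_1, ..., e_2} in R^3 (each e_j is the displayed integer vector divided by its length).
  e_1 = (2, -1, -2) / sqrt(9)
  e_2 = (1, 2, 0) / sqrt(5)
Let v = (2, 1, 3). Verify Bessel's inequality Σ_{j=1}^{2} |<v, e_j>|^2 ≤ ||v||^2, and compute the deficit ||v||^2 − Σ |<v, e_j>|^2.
Σ |<v, e_j>|^2 = 21/5; ||v||^2 = 14; deficit = 49/5

Write each e_j = u_j / sqrt(<u_j, u_j>) where u_j is the displayed integer vector. Then <v, e_j> = <v, u_j> / sqrt(<u_j, u_j>), so |<v, e_j>|^2 = <v, u_j>^2 / <u_j, u_j>.
Coefficients: <v, e_1> = -3/sqrt(9), <v, e_2> = 4/sqrt(5).
Square and sum: Σ |<v, e_j>|^2 = 21/5.
Compute ||v||^2 = v·v = 14.
Deficit = 14 − 21/5 = 49/5 ≥ 0, confirming Bessel's inequality. (The deficit equals ||v − Σ <v,e_j> e_j||^2, the squared distance from v to span{e_j}.)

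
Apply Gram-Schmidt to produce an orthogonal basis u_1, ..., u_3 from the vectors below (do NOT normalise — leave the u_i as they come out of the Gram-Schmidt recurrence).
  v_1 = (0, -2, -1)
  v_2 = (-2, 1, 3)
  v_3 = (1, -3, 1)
Orthogonal basis:
  u_1 = (0, -2, -1)
  u_2 = (-2, -1, 2)
  u_3 = (5/3, -2/3, 4/3)

Apply the Gram-Schmidt recurrence
  u_1 = v_1
  u_i = v_i − Σ_{j<i} ((v_i · u_j) / (u_j · u_j)) · u_j.

Step by step this gives:
  u_1 = (0, -2, -1)
  u_2 = (-2, -1, 2)
  u_3 = (5/3, -2/3, 4/3)

Orthogonality check:
  u_2 · u_1 = 0 (should be 0)
  u_3 · u_1 = 0 (should be 0)
  u_3 · u_2 = 0 (should be 0)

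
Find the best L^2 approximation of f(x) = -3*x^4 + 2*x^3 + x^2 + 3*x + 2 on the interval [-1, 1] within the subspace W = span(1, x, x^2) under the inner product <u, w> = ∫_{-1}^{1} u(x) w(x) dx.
g(x) = -11*x^2/7 + 21*x/5 + 79/35

The best approximation g ∈ W is the orthogonal projection of f onto W. Writing g = a_0 + a_1 x + a_2 x^2, the coefficients solve the normal equations G · a = b where
  G_{ij} = <φ_i, φ_j> and b_i = <f, φ_i>, with φ_0 = 1, φ_1 = x, φ_2 = x^2.
G =
  [2, 0, 2/3]
  [0, 2/3, 0]
  [2/3, 0, 2/5],
b = (52/15, 14/5, 92/105).
Solving gives a_0 = 79/35, a_1 = 21/5, a_2 = -11/7, so
  g(x) = -11*x^2/7 + 21*x/5 + 79/35.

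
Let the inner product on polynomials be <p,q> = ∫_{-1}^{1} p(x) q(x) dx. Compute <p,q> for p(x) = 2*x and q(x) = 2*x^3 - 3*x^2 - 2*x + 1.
<p,q> = -16/15

Expand the product: p(x)·q(x) = 4*x^4 - 6*x^3 - 4*x^2 + 2*x.
∫_{-1}^{1} of each monomial x^k gives [2/(k+1) if k even, 0 if k odd]. Integrating term-by-term (or equivalently evaluating the antiderivative F(x) = 4*x^5/5 - 3*x^4/2 - 4*x^3/3 + x^2 at the endpoints):
  F(1) − F(−1) = -31/30 − (1/30) = -16/15.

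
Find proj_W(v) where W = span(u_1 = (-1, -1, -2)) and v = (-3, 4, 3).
proj_W(v) = (7/6, 7/6, 7/3)

Set up U = [u_1 | ... | u_1] ∈ R^(3×1). The projector onto W = col(U) is P = U (U^T U)^(-1) U^T.
Compute U^T U =
  [6],
and U^T v = (-7).
Solve U^T U · c = U^T v for the coefficients: c = (-7/6). The projection is proj_W(v) = U c.
Check: (v - proj_W(v)) · u_1 = 0  (should be 0).
Result: proj_W(v) = (7/6, 7/6, 7/3).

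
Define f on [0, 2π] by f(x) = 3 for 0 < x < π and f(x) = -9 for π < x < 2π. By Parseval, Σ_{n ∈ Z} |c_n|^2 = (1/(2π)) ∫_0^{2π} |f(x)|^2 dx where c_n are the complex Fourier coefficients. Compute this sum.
Σ |c_n|^2 = 45

Parseval equates the L^2 energy of f (normalised by 1/(2π)) with the ℓ^2 sum of its Fourier coefficients: (1/(2π)) ∫_0^{2π} |f|^2 = Σ |c_n|^2.
Compute the left side: (1/(2π)) [∫_0^π 3^2 dx + ∫_π^{2π} (-9)^2 dx] = (1/(2π)) · (9π + 81π) = (9 + 81)/2 = 45.
So Σ_{n ∈ Z} |c_n|^2 = 45.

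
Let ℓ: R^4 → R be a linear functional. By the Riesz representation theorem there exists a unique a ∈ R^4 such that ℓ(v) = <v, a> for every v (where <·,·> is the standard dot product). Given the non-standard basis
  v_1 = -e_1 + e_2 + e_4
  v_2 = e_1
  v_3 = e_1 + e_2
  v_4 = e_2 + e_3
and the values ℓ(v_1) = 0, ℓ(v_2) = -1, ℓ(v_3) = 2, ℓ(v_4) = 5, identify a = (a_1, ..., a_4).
a = (-1, 3, 2, -4)

Write a = (a_1, ..., a_4) in the standard basis. For each basis vector v_i, ℓ(v_i) = <v_i, a> is a linear equation in the a_j's. Collect the n equations into a matrix system V a = ℓ, where row i of V is v_i (expressed in the standard basis). Since V is invertible (lower-triangular with 1s on the diagonal, up to permutation), solve by back-substitution:
  V =
[[-1, 1, 0, 1],
 [1, 0, 0, 0],
 [1, 1, 0, 0],
 [0, 1, 1, 0]]
  V a = (0, -1, 2, 5)
Solving gives a = (-1, 3, 2, -4).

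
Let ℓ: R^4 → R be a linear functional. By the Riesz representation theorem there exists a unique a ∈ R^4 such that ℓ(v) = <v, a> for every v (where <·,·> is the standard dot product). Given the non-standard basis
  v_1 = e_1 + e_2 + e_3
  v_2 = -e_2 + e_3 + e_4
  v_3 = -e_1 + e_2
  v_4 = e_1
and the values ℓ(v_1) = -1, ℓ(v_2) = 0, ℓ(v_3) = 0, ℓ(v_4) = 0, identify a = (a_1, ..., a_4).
a = (0, 0, -1, 1)

Write a = (a_1, ..., a_4) in the standard basis. For each basis vector v_i, ℓ(v_i) = <v_i, a> is a linear equation in the a_j's. Collect the n equations into a matrix system V a = ℓ, where row i of V is v_i (expressed in the standard basis). Since V is invertible (lower-triangular with 1s on the diagonal, up to permutation), solve by back-substitution:
  V =
[[1, 1, 1, 0],
 [0, -1, 1, 1],
 [-1, 1, 0, 0],
 [1, 0, 0, 0]]
  V a = (-1, 0, 0, 0)
Solving gives a = (0, 0, -1, 1).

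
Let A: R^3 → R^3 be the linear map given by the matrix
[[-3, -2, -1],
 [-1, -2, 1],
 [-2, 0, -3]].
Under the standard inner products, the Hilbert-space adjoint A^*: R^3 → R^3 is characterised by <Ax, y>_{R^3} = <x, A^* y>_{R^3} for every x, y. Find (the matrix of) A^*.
A^* = A^T =
[[-3, -1, -2],
 [-2, -2, 0],
 [-1, 1, -3]]

For real matrices with standard dot products, the defining identity <Ax, y> = <x, A^* y> gives (Ax)^T y = x^T (A^*) y, i.e. x^T A^T y = x^T (A^*) y. Since this holds for all x, y, we must have A^* = A^T. Therefore
A^* =
[[-3, -1, -2],
 [-2, -2, 0],
 [-1, 1, -3]].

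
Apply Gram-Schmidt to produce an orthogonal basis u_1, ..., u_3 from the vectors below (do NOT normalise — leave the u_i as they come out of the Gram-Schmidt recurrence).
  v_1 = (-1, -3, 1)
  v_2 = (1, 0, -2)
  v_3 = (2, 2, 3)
Orthogonal basis:
  u_1 = (-1, -3, 1)
  u_2 = (8/11, -9/11, -19/11)
  u_3 = (57/23, -19/46, 57/46)

Apply the Gram-Schmidt recurrence
  u_1 = v_1
  u_i = v_i − Σ_{j<i} ((v_i · u_j) / (u_j · u_j)) · u_j.

Step by step this gives:
  u_1 = (-1, -3, 1)
  u_2 = (8/11, -9/11, -19/11)
  u_3 = (57/23, -19/46, 57/46)

Orthogonality check:
  u_2 · u_1 = 0 (should be 0)
  u_3 · u_1 = 0 (should be 0)
  u_3 · u_2 = 0 (should be 0)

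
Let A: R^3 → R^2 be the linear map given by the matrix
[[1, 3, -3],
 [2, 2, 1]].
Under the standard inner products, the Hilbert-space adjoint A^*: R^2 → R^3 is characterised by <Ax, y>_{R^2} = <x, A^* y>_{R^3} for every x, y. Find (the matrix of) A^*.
A^* = A^T =
[[1, 2],
 [3, 2],
 [-3, 1]]

For real matrices with standard dot products, the defining identity <Ax, y> = <x, A^* y> gives (Ax)^T y = x^T (A^*) y, i.e. x^T A^T y = x^T (A^*) y. Since this holds for all x, y, we must have A^* = A^T. Therefore
A^* =
[[1, 2],
 [3, 2],
 [-3, 1]].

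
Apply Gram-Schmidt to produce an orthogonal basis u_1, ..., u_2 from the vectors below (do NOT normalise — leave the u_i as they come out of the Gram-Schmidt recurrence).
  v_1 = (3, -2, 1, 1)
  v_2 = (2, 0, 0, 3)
Orthogonal basis:
  u_1 = (3, -2, 1, 1)
  u_2 = (1/5, 6/5, -3/5, 12/5)

Apply the Gram-Schmidt recurrence
  u_1 = v_1
  u_i = v_i − Σ_{j<i} ((v_i · u_j) / (u_j · u_j)) · u_j.

Step by step this gives:
  u_1 = (3, -2, 1, 1)
  u_2 = (1/5, 6/5, -3/5, 12/5)

Orthogonality check:
  u_2 · u_1 = 0 (should be 0)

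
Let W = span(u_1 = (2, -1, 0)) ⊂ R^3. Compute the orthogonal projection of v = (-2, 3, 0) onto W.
proj_W(v) = (-14/5, 7/5, 0)

Set up U = [u_1 | ... | u_1] ∈ R^(3×1). The projector onto W = col(U) is P = U (U^T U)^(-1) U^T.
Compute U^T U =
  [5],
and U^T v = (-7).
Solve U^T U · c = U^T v for the coefficients: c = (-7/5). The projection is proj_W(v) = U c.
Check: (v - proj_W(v)) · u_1 = 0  (should be 0).
Result: proj_W(v) = (-14/5, 7/5, 0).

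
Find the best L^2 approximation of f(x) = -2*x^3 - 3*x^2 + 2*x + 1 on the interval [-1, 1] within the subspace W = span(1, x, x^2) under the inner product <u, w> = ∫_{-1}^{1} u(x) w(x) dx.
g(x) = -3*x^2 + 4*x/5 + 1

The best approximation g ∈ W is the orthogonal projection of f onto W. Writing g = a_0 + a_1 x + a_2 x^2, the coefficients solve the normal equations G · a = b where
  G_{ij} = <φ_i, φ_j> and b_i = <f, φ_i>, with φ_0 = 1, φ_1 = x, φ_2 = x^2.
G =
  [2, 0, 2/3]
  [0, 2/3, 0]
  [2/3, 0, 2/5],
b = (0, 8/15, -8/15).
Solving gives a_0 = 1, a_1 = 4/5, a_2 = -3, so
  g(x) = -3*x^2 + 4*x/5 + 1.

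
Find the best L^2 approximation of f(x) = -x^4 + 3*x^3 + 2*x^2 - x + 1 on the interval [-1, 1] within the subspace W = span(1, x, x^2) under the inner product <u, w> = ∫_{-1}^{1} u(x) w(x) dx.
g(x) = 8*x^2/7 + 4*x/5 + 38/35

The best approximation g ∈ W is the orthogonal projection of f onto W. Writing g = a_0 + a_1 x + a_2 x^2, the coefficients solve the normal equations G · a = b where
  G_{ij} = <φ_i, φ_j> and b_i = <f, φ_i>, with φ_0 = 1, φ_1 = x, φ_2 = x^2.
G =
  [2, 0, 2/3]
  [0, 2/3, 0]
  [2/3, 0, 2/5],
b = (44/15, 8/15, 124/105).
Solving gives a_0 = 38/35, a_1 = 4/5, a_2 = 8/7, so
  g(x) = 8*x^2/7 + 4*x/5 + 38/35.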